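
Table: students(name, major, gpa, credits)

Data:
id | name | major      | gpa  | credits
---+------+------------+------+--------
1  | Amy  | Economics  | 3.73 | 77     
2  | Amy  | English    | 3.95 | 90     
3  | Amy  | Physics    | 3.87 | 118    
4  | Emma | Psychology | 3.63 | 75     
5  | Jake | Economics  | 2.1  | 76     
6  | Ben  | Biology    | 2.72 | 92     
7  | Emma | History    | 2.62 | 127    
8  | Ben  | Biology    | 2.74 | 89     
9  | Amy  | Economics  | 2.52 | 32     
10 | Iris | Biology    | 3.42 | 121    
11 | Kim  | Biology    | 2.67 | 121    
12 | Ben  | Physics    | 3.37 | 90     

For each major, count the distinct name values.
SELECT major, COUNT(DISTINCT name)
FROM students
GROUP BY major

Result:
  Biology: 3 distinct
  Economics: 2 distinct
  English: 1 distinct
  History: 1 distinct
  Physics: 2 distinct
  Psychology: 1 distinct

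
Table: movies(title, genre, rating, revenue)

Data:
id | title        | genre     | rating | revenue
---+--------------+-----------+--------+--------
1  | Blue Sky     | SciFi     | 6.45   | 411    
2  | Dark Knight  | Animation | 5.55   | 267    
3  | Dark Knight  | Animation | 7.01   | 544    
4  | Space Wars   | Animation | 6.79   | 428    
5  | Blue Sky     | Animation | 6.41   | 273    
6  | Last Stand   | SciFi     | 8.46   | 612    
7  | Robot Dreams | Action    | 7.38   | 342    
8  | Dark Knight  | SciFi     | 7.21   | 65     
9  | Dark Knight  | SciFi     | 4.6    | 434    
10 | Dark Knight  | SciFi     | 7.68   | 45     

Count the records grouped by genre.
SELECT genre, COUNT(*) as count
FROM movies
GROUP BY genre

Result:
  Action: 1
  Animation: 4
  SciFi: 5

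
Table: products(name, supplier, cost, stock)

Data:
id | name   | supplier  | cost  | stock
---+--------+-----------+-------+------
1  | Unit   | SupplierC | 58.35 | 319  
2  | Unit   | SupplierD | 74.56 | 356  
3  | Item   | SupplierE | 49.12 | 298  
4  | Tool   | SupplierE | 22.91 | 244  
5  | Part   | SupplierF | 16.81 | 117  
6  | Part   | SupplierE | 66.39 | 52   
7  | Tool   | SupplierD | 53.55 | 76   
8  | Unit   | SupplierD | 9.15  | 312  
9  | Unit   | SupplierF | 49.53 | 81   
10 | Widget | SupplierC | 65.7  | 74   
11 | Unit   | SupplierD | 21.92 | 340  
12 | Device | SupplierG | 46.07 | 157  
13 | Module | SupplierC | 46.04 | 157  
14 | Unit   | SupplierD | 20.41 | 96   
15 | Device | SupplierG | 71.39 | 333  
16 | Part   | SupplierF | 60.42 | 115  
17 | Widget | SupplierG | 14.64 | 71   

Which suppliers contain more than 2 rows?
SELECT supplier, COUNT(*) as cnt
FROM products
GROUP BY supplier
HAVING COUNT(*) > 2

Result:
  SupplierC: 3
  SupplierD: 5
  SupplierE: 3
  SupplierF: 3
  SupplierG: 3

Note: HAVING filters groups after aggregation, WHERE filters rows before.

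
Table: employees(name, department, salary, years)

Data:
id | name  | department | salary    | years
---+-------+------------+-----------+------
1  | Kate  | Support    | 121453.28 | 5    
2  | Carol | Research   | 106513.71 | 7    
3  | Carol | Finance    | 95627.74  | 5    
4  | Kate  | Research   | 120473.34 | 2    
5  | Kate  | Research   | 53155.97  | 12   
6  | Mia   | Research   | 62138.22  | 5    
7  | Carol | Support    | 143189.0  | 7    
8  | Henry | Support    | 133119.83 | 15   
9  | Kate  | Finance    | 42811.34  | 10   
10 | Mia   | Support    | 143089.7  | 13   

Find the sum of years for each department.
SELECT department, SUM(years) as result
FROM employees
GROUP BY department

Result:
  Finance: 15
  Research: 26
  Support: 40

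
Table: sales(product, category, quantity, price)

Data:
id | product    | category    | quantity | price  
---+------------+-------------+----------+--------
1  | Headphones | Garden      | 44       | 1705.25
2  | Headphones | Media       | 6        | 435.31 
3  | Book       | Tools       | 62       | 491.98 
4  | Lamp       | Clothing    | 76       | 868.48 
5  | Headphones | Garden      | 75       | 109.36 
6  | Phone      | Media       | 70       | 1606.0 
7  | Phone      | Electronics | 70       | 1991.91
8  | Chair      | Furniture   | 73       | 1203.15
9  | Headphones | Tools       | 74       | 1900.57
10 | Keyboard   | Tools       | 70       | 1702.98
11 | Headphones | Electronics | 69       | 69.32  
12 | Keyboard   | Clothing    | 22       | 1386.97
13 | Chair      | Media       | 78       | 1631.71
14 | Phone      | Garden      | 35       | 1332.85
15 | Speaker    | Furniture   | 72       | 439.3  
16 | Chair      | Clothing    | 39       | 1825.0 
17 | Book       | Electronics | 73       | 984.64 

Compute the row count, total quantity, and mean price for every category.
SELECT category,
       COUNT(*) as cnt,
       SUM(quantity) as total_quantity,
       AVG(price) as avg_price
FROM sales
GROUP BY category

Result:
  Clothing: 3 records, 137 total quantity, 1360.15 avg price
  Electronics: 3 records, 212 total quantity, 1015.29 avg price
  Furniture: 2 records, 145 total quantity, 821.23 avg price
  Garden: 3 records, 154 total quantity, 1049.15 avg price
  Media: 3 records, 154 total quantity, 1224.34 avg price
  Tools: 3 records, 206 total quantity, 1365.18 avg price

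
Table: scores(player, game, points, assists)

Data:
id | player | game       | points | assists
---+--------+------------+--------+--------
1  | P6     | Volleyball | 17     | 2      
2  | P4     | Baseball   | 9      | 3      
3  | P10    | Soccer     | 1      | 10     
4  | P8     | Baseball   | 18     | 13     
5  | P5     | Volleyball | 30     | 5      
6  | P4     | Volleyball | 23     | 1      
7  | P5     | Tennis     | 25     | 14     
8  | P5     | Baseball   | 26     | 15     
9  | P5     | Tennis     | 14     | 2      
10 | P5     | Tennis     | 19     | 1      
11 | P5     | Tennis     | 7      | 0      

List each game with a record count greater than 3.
SELECT game, COUNT(*) as cnt
FROM scores
GROUP BY game
HAVING COUNT(*) > 3

Result:
  Tennis: 4

Note: HAVING filters groups after aggregation, WHERE filters rows before.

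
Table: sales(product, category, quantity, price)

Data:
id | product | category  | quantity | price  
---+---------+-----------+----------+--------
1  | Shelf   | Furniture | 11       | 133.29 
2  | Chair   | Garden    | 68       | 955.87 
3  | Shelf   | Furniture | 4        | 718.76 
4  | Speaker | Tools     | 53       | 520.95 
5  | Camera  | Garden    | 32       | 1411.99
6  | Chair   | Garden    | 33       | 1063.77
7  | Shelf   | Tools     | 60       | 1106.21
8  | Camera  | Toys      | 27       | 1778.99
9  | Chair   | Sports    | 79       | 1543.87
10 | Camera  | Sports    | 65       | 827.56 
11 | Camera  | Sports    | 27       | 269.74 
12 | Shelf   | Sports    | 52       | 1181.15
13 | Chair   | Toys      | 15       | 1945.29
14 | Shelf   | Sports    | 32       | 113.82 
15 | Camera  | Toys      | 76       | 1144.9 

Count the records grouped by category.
SELECT category, COUNT(*) as count
FROM sales
GROUP BY category

Result:
  Furniture: 2
  Garden: 3
  Sports: 5
  Tools: 2
  Toys: 3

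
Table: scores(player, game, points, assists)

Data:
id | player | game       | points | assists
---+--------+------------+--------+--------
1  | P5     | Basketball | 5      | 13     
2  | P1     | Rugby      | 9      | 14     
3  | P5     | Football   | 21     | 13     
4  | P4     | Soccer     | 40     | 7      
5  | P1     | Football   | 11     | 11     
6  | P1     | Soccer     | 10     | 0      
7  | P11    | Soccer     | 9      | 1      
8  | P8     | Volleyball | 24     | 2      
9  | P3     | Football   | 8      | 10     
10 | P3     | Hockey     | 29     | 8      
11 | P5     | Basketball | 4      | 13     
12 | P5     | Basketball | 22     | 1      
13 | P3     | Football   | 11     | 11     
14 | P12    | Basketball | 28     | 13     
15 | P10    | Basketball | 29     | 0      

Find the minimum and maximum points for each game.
SELECT game, MIN(points), MAX(points)
FROM scores
GROUP BY game

Result:
  Basketball: min=4, max=29
  Football: min=8, max=21
  Hockey: min=29, max=29
  Rugby: min=9, max=9
  Soccer: min=9, max=40
  Volleyball: min=24, max=24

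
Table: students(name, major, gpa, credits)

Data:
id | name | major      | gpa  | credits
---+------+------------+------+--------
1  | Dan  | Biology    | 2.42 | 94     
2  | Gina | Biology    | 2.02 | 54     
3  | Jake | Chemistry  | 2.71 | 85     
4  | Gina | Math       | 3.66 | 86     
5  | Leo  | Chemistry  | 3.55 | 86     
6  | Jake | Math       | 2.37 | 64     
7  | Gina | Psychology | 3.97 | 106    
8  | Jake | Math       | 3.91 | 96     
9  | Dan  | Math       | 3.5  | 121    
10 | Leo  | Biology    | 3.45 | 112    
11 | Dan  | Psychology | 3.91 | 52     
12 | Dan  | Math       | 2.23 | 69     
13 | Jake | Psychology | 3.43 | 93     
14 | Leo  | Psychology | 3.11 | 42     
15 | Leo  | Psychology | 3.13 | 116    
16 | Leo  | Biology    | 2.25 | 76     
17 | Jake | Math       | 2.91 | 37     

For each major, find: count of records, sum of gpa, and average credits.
SELECT major,
       COUNT(*) as cnt,
       SUM(gpa) as total_gpa,
       AVG(credits) as avg_credits
FROM students
GROUP BY major

Result:
  Biology: 4 records, 10.14 total gpa, 84.00 avg credits
  Chemistry: 2 records, 6.26 total gpa, 85.50 avg credits
  Math: 6 records, 18.58 total gpa, 78.83 avg credits
  Psychology: 5 records, 17.55 total gpa, 81.80 avg credits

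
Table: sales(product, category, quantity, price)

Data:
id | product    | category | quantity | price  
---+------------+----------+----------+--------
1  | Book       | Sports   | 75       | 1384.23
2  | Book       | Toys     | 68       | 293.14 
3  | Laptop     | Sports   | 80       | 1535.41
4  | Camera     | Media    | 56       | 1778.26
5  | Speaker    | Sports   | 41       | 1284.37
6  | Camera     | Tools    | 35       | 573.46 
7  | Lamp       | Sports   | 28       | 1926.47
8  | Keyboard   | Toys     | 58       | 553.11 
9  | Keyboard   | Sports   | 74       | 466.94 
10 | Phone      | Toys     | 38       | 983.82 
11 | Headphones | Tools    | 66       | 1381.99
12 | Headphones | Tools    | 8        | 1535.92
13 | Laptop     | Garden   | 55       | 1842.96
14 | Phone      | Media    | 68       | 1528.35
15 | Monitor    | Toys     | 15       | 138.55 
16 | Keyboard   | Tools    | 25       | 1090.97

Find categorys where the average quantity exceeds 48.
SELECT category, AVG(quantity)
FROM sales
GROUP BY category
HAVING AVG(quantity) > 48

Result:
  Garden: avg=55.00
  Media: avg=62.00
  Sports: avg=59.60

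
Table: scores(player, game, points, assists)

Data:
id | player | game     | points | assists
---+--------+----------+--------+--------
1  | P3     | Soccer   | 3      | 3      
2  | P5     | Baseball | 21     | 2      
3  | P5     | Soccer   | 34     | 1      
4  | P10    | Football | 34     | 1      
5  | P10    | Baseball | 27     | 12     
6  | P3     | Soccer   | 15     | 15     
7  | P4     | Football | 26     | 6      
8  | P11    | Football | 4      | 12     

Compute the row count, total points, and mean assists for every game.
SELECT game,
       COUNT(*) as cnt,
       SUM(points) as total_points,
       AVG(assists) as avg_assists
FROM scores
GROUP BY game

Result:
  Baseball: 2 records, 48 total points, 7.00 avg assists
  Football: 3 records, 64 total points, 6.33 avg assists
  Soccer: 3 records, 52 total points, 6.33 avg assists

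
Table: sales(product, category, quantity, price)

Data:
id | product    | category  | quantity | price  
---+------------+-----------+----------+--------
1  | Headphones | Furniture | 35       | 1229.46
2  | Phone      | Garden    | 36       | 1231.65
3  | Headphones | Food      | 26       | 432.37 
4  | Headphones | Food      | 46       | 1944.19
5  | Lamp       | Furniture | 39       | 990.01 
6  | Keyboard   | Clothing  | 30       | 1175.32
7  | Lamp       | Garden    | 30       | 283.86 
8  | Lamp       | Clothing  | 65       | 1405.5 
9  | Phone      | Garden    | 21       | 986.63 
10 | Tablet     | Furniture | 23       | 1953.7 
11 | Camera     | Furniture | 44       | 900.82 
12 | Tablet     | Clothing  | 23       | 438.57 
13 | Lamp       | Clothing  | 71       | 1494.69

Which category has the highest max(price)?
SELECT category, MAX(price) as val
FROM sales
GROUP BY category
ORDER BY val DESC
LIMIT 1

Result: Furniture with max(price) = 1953.70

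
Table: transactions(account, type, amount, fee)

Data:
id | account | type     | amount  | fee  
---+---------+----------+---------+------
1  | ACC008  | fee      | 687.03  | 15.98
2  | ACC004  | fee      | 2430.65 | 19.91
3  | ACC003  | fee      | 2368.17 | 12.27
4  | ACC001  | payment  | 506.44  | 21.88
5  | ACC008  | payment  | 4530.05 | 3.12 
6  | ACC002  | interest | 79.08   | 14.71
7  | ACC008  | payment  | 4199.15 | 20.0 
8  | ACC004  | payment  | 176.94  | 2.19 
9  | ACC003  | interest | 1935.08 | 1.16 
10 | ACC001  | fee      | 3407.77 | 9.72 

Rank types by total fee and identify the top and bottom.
SELECT type, SUM(fee)
FROM transactions
GROUP BY type
ORDER BY SUM(fee)

All groups:
  interest: 15.87
  payment: 47.19
  fee: 57.88

Highest: fee (57.88)
Lowest: interest (15.87)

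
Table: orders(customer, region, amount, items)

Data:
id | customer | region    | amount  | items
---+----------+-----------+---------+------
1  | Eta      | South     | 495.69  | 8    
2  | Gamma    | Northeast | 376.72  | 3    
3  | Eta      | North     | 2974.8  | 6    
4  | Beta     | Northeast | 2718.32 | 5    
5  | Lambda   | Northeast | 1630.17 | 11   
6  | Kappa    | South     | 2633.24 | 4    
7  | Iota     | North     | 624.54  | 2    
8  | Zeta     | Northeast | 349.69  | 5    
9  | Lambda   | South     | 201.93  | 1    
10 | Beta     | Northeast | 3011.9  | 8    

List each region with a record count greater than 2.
SELECT region, COUNT(*) as cnt
FROM orders
GROUP BY region
HAVING COUNT(*) > 2

Result:
  Northeast: 5
  South: 3

Note: HAVING filters groups after aggregation, WHERE filters rows before.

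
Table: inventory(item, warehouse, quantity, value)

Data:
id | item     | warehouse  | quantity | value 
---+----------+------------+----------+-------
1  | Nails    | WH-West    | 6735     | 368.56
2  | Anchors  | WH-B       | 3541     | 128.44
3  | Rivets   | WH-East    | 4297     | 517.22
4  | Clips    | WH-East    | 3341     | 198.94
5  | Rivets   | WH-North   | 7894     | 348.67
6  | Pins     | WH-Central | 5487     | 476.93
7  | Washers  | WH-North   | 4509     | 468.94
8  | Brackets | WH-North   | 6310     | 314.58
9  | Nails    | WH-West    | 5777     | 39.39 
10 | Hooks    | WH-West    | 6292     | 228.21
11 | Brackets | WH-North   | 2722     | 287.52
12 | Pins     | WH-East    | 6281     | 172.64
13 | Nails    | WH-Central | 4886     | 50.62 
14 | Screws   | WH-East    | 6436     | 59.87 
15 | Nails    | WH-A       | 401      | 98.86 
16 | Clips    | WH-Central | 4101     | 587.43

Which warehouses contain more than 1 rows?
SELECT warehouse, COUNT(*) as cnt
FROM inventory
GROUP BY warehouse
HAVING COUNT(*) > 1

Result:
  WH-Central: 3
  WH-East: 4
  WH-North: 4
  WH-West: 3

Note: HAVING filters groups after aggregation, WHERE filters rows before.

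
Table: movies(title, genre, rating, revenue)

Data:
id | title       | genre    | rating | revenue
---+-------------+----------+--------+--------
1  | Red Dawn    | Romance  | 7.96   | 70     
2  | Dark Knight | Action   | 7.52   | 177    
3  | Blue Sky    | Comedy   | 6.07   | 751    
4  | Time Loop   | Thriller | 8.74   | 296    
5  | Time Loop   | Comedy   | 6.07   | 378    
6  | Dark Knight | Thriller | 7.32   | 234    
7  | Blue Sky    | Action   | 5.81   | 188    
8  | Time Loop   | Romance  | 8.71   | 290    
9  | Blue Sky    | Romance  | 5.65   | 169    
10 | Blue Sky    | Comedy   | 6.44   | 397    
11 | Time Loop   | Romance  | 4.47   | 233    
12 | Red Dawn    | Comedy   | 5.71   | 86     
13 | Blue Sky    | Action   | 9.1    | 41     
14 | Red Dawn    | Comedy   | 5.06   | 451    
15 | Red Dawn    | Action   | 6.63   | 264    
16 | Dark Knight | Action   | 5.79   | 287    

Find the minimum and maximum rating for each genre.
SELECT genre, MIN(rating), MAX(rating)
FROM movies
GROUP BY genre

Result:
  Action: min=5.79, max=9.10
  Comedy: min=5.06, max=6.44
  Romance: min=4.47, max=8.71
  Thriller: min=7.32, max=8.74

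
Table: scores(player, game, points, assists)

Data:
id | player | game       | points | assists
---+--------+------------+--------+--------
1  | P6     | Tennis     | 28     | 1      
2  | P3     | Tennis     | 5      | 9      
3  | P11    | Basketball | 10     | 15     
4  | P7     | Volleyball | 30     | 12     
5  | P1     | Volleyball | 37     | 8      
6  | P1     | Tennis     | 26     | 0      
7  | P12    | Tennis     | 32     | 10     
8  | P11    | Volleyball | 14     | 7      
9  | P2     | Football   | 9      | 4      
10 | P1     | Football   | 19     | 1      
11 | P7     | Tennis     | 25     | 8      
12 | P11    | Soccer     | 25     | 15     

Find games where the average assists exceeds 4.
SELECT game, AVG(assists)
FROM scores
GROUP BY game
HAVING AVG(assists) > 4

Result:
  Basketball: avg=15.00
  Soccer: avg=15.00
  Tennis: avg=5.60
  Volleyball: avg=9.00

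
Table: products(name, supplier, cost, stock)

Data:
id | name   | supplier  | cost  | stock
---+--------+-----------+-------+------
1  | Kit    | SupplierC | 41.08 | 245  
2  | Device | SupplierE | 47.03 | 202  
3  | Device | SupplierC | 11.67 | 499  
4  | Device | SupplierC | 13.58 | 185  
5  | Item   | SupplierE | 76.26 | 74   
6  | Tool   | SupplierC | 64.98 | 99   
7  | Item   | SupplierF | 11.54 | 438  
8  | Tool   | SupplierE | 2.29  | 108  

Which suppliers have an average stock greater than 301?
SELECT supplier, AVG(stock)
FROM products
GROUP BY supplier
HAVING AVG(stock) > 301

Result:
  SupplierF: avg=438.00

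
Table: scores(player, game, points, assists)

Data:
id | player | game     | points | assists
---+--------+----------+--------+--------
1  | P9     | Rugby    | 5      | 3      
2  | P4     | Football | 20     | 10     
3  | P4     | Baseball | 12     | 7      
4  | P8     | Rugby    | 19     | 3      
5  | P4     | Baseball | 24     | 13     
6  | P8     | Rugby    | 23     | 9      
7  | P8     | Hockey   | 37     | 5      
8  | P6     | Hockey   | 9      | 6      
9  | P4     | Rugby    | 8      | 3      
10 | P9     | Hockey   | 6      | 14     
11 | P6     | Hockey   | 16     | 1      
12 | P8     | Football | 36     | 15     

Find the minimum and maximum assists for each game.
SELECT game, MIN(assists), MAX(assists)
FROM scores
GROUP BY game

Result:
  Baseball: min=7, max=13
  Football: min=10, max=15
  Hockey: min=1, max=14
  Rugby: min=3, max=9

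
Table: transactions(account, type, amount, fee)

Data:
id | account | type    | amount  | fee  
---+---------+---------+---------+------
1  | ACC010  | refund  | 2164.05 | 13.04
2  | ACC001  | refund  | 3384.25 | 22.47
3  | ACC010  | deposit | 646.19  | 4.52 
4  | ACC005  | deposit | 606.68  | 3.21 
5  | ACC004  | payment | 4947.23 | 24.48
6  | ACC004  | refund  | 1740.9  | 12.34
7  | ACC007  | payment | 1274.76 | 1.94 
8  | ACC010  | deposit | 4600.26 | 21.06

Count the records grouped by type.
SELECT type, COUNT(*) as count
FROM transactions
GROUP BY type

Result:
  deposit: 3
  payment: 2
  refund: 3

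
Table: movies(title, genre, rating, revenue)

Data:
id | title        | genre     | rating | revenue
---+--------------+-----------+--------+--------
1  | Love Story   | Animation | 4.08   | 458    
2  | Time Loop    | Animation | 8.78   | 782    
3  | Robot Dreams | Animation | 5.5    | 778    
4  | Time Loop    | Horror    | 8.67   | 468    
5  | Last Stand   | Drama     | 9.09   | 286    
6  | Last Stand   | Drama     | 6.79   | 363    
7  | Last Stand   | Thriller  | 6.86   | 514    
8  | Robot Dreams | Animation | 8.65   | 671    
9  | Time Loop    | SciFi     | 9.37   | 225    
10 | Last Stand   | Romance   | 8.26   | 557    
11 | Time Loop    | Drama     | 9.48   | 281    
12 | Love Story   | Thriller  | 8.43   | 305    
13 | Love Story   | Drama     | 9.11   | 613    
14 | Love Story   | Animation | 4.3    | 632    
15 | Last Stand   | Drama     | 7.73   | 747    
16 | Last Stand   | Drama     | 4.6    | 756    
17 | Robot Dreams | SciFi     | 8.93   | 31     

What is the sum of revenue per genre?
SELECT genre, SUM(revenue) as result
FROM movies
GROUP BY genre

Result:
  Animation: 3321
  Drama: 3046
  Horror: 468
  Romance: 557
  SciFi: 256
  Thriller: 819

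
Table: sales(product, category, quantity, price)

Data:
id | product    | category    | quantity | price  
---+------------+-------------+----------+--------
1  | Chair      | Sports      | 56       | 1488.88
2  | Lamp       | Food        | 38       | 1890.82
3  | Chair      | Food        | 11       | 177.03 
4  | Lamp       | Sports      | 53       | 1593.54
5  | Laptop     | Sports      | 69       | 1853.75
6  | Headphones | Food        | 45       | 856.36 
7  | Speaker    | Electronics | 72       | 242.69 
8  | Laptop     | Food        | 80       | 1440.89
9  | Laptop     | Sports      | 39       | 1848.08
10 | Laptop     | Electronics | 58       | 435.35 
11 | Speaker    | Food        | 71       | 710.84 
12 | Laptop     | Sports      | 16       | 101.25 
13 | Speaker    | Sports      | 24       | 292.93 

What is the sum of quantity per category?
SELECT category, SUM(quantity) as result
FROM sales
GROUP BY category

Result:
  Electronics: 130
  Food: 245
  Sports: 257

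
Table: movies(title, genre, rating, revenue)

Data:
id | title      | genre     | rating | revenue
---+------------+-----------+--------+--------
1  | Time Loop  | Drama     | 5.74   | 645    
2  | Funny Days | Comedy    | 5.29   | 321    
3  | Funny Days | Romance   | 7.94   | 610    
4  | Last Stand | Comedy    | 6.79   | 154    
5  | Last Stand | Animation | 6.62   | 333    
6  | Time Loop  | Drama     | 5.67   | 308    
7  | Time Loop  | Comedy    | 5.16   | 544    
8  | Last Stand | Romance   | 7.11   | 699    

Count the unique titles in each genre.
SELECT genre, COUNT(DISTINCT title)
FROM movies
GROUP BY genre

Result:
  Animation: 1 distinct
  Comedy: 3 distinct
  Drama: 1 distinct
  Romance: 2 distinct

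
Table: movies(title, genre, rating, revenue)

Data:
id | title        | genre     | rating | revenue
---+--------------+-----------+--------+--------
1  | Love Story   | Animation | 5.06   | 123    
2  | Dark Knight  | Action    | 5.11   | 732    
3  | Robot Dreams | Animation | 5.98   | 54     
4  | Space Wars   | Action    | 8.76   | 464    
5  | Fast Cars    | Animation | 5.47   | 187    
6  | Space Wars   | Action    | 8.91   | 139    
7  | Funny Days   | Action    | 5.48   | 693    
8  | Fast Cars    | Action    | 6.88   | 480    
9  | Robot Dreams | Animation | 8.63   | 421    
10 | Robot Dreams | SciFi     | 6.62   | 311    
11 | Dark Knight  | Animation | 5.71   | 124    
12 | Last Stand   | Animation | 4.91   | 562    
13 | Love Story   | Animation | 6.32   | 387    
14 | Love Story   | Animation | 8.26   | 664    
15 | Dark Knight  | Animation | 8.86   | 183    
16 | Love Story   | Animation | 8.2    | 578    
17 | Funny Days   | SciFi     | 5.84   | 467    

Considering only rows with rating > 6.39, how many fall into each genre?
SELECT genre, COUNT(*)
FROM movies
WHERE rating > 6.39
GROUP BY genre

Note: WHERE filters rows before grouping.

Result:
  Action: 3
  Animation: 4
  SciFi: 1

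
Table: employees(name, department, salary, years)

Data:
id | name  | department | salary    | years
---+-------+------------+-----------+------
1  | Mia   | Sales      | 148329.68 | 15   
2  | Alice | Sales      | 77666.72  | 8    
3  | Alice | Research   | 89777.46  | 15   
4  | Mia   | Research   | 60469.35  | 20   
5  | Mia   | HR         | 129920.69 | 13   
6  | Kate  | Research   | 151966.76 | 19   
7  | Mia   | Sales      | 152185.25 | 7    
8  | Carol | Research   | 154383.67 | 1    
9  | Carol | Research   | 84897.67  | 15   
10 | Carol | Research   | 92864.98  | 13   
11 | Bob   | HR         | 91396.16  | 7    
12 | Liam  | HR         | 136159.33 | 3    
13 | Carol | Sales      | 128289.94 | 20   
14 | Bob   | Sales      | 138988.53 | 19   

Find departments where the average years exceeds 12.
SELECT department, AVG(years)
FROM employees
GROUP BY department
HAVING AVG(years) > 12

Result:
  Research: avg=13.83
  Sales: avg=13.80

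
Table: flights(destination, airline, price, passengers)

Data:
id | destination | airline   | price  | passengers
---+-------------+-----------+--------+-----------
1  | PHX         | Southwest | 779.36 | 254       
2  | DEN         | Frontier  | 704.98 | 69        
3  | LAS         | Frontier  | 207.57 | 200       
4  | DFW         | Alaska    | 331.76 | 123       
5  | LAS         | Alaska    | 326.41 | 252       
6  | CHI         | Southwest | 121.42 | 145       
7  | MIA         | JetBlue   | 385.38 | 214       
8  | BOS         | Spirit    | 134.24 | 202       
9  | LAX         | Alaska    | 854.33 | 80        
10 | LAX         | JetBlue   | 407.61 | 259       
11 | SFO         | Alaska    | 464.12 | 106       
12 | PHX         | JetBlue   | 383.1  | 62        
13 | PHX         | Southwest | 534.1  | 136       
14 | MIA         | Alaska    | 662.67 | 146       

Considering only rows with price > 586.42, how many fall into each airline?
SELECT airline, COUNT(*)
FROM flights
WHERE price > 586.42
GROUP BY airline

Note: WHERE filters rows before grouping.

Result:
  Alaska: 2
  Frontier: 1
  Southwest: 1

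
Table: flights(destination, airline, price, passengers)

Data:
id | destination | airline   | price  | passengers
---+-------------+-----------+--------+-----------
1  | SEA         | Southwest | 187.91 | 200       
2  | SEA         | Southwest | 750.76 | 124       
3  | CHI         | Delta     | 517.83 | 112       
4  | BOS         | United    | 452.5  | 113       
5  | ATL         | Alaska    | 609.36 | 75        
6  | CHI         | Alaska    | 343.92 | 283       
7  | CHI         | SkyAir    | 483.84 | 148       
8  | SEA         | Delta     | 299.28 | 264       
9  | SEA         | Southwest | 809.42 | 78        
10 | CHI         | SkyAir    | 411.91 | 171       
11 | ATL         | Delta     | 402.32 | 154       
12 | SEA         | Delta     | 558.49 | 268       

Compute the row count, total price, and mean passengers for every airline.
SELECT airline,
       COUNT(*) as cnt,
       SUM(price) as total_price,
       AVG(passengers) as avg_passengers
FROM flights
GROUP BY airline

Result:
  Alaska: 2 records, 953.28 total price, 179.00 avg passengers
  Delta: 4 records, 1777.92 total price, 199.50 avg passengers
  SkyAir: 2 records, 895.75 total price, 159.50 avg passengers
  Southwest: 3 records, 1748.09 total price, 134.00 avg passengers
  United: 1 records, 452.50 total price, 113.00 avg passengers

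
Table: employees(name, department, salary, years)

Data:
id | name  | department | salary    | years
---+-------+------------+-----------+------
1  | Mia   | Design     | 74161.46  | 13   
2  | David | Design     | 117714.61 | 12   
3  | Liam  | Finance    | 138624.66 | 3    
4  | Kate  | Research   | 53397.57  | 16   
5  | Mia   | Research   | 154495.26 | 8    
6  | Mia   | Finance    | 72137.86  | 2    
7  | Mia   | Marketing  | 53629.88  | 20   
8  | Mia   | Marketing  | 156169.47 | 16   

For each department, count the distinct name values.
SELECT department, COUNT(DISTINCT name)
FROM employees
GROUP BY department

Result:
  Design: 2 distinct
  Finance: 2 distinct
  Marketing: 1 distinct
  Research: 2 distinct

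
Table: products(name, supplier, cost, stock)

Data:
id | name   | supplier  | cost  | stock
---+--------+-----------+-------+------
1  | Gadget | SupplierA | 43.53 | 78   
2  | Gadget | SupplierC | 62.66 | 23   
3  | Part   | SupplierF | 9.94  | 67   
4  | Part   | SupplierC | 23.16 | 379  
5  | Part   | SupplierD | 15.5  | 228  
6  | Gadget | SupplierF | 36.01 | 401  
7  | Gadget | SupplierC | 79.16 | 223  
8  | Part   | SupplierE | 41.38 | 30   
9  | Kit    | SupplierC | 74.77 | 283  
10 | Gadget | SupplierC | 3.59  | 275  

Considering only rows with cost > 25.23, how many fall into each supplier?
SELECT supplier, COUNT(*)
FROM products
WHERE cost > 25.23
GROUP BY supplier

Note: WHERE filters rows before grouping.

Result:
  SupplierA: 1
  SupplierC: 3
  SupplierE: 1
  SupplierF: 1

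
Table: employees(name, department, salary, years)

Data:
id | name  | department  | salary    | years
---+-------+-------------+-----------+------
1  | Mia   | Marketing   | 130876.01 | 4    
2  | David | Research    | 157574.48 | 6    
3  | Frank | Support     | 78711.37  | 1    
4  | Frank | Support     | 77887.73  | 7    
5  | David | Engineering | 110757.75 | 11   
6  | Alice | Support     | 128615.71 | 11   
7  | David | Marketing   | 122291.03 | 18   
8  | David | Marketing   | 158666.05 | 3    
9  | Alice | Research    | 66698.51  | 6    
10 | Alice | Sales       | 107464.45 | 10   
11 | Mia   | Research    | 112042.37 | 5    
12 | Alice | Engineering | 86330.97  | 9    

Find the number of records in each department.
SELECT department, COUNT(*) as count
FROM employees
GROUP BY department

Result:
  Engineering: 2
  Marketing: 3
  Research: 3
  Sales: 1
  Support: 3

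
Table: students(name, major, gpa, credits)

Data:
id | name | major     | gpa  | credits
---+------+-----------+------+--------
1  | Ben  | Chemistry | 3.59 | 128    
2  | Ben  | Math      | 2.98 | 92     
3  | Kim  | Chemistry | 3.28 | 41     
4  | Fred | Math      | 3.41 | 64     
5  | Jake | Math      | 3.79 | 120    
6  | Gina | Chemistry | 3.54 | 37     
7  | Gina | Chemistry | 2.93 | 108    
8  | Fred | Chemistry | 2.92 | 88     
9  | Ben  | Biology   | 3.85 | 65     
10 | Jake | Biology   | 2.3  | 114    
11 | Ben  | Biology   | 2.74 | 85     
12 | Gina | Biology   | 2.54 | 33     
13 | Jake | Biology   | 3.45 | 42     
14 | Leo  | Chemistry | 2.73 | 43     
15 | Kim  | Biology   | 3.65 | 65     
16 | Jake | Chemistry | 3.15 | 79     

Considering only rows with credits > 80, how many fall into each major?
SELECT major, COUNT(*)
FROM students
WHERE credits > 80
GROUP BY major

Note: WHERE filters rows before grouping.

Result:
  Biology: 2
  Chemistry: 3
  Math: 2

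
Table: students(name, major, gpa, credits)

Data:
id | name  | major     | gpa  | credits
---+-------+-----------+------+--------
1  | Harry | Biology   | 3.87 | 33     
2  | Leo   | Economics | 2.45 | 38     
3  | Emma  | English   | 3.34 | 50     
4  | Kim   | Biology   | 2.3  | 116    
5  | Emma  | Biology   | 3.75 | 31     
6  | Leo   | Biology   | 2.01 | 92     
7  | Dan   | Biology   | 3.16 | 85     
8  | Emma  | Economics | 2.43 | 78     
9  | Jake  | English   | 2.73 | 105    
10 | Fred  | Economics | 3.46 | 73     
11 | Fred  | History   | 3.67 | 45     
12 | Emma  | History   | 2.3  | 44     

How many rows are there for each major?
SELECT major, COUNT(*) as count
FROM students
GROUP BY major

Result:
  Biology: 5
  Economics: 3
  English: 2
  History: 2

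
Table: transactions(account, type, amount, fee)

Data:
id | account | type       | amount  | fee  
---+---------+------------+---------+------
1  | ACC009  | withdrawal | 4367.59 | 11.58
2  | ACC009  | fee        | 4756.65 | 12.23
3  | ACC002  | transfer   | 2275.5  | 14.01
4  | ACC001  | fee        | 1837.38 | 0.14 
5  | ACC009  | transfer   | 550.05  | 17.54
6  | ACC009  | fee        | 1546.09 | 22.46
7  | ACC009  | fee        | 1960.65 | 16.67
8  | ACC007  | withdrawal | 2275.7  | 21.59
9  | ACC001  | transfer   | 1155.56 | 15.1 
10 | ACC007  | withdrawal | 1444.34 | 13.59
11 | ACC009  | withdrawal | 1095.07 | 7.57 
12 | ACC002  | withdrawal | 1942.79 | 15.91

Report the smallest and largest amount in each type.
SELECT type, MIN(amount), MAX(amount)
FROM transactions
GROUP BY type

Result:
  fee: min=1546.09, max=4756.65
  transfer: min=550.05, max=2275.50
  withdrawal: min=1095.07, max=4367.59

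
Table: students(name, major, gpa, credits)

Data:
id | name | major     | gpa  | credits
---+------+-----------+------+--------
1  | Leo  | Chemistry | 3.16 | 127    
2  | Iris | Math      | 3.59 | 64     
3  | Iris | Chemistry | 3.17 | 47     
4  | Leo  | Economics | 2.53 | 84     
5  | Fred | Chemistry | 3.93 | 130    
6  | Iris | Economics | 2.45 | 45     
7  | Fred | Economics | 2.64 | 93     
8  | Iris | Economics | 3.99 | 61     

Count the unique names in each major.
SELECT major, COUNT(DISTINCT name)
FROM students
GROUP BY major

Result:
  Chemistry: 3 distinct
  Economics: 3 distinct
  Math: 1 distinct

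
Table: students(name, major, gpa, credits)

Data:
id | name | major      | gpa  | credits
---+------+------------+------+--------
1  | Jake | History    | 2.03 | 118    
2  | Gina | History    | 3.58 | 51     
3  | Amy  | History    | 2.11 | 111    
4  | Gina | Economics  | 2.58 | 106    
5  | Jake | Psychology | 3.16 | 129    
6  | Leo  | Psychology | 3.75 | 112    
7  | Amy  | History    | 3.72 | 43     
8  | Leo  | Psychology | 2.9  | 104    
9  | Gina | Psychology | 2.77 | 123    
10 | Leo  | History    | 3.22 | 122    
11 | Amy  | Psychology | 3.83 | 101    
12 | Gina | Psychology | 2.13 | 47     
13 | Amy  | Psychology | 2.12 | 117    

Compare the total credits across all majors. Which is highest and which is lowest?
SELECT major, SUM(credits)
FROM students
GROUP BY major
ORDER BY SUM(credits)

All groups:
  Economics: 106
  History: 445
  Psychology: 733

Highest: Psychology (733)
Lowest: Economics (106)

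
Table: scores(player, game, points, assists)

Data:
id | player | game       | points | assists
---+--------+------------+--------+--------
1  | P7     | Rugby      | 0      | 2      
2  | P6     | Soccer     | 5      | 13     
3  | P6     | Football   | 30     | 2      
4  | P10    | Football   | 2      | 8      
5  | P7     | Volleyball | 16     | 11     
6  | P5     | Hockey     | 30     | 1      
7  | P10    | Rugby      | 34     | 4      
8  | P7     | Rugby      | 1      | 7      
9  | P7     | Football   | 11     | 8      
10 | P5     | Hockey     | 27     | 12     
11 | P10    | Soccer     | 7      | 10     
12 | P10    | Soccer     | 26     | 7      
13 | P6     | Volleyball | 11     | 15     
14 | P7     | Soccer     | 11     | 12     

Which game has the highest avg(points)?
SELECT game, AVG(points) as val
FROM scores
GROUP BY game
ORDER BY val DESC
LIMIT 1

Result: Hockey with avg(points) = 28.50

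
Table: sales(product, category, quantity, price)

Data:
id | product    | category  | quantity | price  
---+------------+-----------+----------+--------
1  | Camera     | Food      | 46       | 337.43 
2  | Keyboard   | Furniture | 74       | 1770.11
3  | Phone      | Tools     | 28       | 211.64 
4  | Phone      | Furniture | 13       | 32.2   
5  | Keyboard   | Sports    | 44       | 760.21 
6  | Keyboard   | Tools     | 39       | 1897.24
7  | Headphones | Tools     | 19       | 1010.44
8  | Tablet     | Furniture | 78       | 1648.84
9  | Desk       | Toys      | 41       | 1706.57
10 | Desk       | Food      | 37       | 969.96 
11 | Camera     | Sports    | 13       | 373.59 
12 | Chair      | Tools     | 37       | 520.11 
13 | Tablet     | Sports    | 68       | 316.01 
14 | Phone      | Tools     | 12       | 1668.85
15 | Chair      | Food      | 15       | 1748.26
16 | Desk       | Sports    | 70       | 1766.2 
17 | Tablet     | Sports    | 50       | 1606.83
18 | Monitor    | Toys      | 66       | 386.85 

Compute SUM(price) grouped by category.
SELECT category, SUM(price) as result
FROM sales
GROUP BY category

Result:
  Food: 3055.65
  Furniture: 3451.15
  Sports: 4822.84
  Tools: 5308.28
  Toys: 2093.42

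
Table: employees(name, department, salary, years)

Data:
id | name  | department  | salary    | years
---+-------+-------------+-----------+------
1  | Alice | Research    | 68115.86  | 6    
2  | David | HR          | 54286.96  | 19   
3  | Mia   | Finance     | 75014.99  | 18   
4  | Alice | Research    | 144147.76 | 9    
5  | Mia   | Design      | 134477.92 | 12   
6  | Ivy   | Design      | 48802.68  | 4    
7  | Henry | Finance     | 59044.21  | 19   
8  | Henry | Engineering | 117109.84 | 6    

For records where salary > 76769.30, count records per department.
SELECT department, COUNT(*)
FROM employees
WHERE salary > 76769.30
GROUP BY department

Note: WHERE filters rows before grouping.

Result:
  Design: 1
  Engineering: 1
  Research: 1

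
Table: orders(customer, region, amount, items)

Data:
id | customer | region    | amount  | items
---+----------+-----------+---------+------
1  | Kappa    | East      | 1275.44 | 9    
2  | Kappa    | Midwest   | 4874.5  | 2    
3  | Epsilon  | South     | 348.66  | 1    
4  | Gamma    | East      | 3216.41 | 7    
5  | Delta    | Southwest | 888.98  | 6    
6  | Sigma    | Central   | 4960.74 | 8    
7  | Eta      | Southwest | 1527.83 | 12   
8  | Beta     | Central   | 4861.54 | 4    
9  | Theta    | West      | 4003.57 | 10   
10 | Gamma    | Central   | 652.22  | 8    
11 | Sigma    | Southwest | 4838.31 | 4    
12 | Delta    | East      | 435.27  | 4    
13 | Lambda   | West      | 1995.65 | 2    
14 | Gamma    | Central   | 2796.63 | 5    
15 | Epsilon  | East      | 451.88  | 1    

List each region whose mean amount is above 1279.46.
SELECT region, AVG(amount)
FROM orders
GROUP BY region
HAVING AVG(amount) > 1279.46

Result:
  Central: avg=3317.78
  East: avg=1344.75
  Midwest: avg=4874.50
  Southwest: avg=2418.37
  West: avg=2999.61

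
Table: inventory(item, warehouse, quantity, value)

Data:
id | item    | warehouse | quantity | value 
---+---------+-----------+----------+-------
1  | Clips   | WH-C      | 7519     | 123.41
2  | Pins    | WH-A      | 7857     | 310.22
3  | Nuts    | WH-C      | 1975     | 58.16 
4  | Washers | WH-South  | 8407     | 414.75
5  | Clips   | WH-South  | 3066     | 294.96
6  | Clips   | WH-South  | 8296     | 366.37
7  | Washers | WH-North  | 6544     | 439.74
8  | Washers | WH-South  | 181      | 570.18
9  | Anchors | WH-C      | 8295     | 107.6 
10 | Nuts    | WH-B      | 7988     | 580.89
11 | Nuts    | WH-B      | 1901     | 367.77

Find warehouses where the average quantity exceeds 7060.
SELECT warehouse, AVG(quantity)
FROM inventory
GROUP BY warehouse
HAVING AVG(quantity) > 7060

Result:
  WH-A: avg=7857.00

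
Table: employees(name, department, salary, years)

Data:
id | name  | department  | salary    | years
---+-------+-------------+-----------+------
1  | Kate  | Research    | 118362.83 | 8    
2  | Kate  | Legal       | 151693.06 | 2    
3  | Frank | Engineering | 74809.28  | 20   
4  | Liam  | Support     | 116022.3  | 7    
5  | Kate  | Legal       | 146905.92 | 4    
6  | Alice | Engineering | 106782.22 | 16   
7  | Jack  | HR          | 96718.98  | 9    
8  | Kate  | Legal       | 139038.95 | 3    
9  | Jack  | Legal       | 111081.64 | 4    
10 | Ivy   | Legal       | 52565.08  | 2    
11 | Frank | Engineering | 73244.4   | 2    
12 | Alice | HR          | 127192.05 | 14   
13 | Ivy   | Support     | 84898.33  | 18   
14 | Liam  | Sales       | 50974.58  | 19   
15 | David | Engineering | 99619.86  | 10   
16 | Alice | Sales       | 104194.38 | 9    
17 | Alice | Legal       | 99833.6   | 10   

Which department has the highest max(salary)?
SELECT department, MAX(salary) as val
FROM employees
GROUP BY department
ORDER BY val DESC
LIMIT 1

Result: Legal with max(salary) = 151693.06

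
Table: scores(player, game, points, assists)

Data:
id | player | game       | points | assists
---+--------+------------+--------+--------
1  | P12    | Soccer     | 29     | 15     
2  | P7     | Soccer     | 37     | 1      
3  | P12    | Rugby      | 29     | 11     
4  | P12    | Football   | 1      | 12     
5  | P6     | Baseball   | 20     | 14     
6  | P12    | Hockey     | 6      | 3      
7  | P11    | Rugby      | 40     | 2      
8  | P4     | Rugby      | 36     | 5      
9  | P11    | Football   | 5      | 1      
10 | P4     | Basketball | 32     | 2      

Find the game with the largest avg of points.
SELECT game, AVG(points) as val
FROM scores
GROUP BY game
ORDER BY val DESC
LIMIT 1

Result: Rugby with avg(points) = 35.00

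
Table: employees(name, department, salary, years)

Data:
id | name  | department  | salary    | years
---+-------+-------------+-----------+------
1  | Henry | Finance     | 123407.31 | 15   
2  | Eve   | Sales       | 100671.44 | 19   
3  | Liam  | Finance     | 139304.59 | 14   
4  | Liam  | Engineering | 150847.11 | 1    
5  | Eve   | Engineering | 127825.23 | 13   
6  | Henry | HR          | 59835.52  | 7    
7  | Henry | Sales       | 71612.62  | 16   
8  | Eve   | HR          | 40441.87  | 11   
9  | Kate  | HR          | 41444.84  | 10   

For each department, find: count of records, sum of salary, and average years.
SELECT department,
       COUNT(*) as cnt,
       SUM(salary) as total_salary,
       AVG(years) as avg_years
FROM employees
GROUP BY department

Result:
  Engineering: 2 records, 278672.34 total salary, 7.00 avg years
  Finance: 2 records, 262711.90 total salary, 14.50 avg years
  HR: 3 records, 141722.23 total salary, 9.33 avg years
  Sales: 2 records, 172284.06 total salary, 17.50 avg years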